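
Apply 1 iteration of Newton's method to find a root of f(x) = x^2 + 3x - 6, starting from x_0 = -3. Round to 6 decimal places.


Newton's method: x_(n+1) = x_n - f(x_n)/f'(x_n)
f(x) = x^2 + 3x - 6
f'(x) = 2x + 3

Iteration 1:
  f(-3.000000) = -6.000000
  f'(-3.000000) = -3.000000
  x_1 = -3.000000 - (-6.000000)/(-3.000000) = -5.000000

x_1 = -5.000000


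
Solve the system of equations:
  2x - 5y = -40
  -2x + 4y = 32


Using Cramer's rule:
Determinant D = (2)(4) - (-2)(-5) = 8 - 10 = -2
Dx = (-40)(4) - (32)(-5) = -160 + 160 = 0
Dy = (2)(32) - (-2)(-40) = 64 - 80 = -16
x = Dx/D = 0/-2 = 0
y = Dy/D = -16/-2 = 8

x = 0, y = 8


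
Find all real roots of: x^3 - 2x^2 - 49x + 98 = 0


Let p(x) = x^3 - 2x^2 - 49x + 98. By the rational root theorem (leading coefficient 1), any rational root is an integer divisor of 98: try ±1, ±2, ... in turn.
Test x = 1: value = 48 ≠ 0.
Test x = -1: value = 144 ≠ 0.
Test x = 2: value = 0 ✓, so (x - 2) is a factor.
Synthetic division by (x - 2): bring down 1; 1(2) - 2 = 0; 0(2) - 49 = -49; (-49)(2) + 98 = 0 → quotient x^2 - 49, remainder 0.
Solve the quadratic x^2 - 49 = 0: discriminant = 0^2 - 4(1)(-49) = 0 + 196 = 196.
sqrt(196) = 14, so x = (0 ± 14)/2: x = 7 or x = -7.

x = -7, x = 2, x = 7


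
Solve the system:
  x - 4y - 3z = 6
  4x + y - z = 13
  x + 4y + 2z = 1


Using Cramer's rule. Expand each determinant along the first row.
D  = 1*[1*2 - (-1)*4] - (-4)*[4*2 - (-1)*1] + (-3)*[4*4 - 1*1]
  = 1*(6) - (-4)*(9) + (-3)*(15) = -3
Dx = 6*[1*2 - (-1)*4] - (-4)*[13*2 - (-1)*1] + (-3)*[13*4 - 1*1]
  = 6*(6) - (-4)*(27) + (-3)*(51) = -9
Dy = 1*[13*2 - (-1)*1] - 6*[4*2 - (-1)*1] + (-3)*[4*1 - 13*1]
  = 1*(27) - 6*(9) + (-3)*(-9) = 0
Dz = 1*[1*1 - 13*4] - (-4)*[4*1 - 13*1] + 6*[4*4 - 1*1]
  = 1*(-51) - (-4)*(-9) + 6*(15) = 3
x = Dx/D = -9/-3 = 3, y = Dy/D = 0/-3 = 0, z = Dz/D = 3/-3 = -1
Check eq1: (1)(3) + (-4)(0) + (-3)(-1) = 6 = 6 ✓
Check eq2: (4)(3) + (1)(0) + (-1)(-1) = 13 = 13 ✓
Check eq3: (1)(3) + (4)(0) + (2)(-1) = 1 = 1 ✓

x = 3, y = 0, z = -1


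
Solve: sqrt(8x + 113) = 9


Square both sides: 8x + 113 = 9^2 = 81
8x = 81 - 113 = -32
x = -4
Check: sqrt(8*(-4) + 113) = sqrt(81) = 9 ✓

x = -4


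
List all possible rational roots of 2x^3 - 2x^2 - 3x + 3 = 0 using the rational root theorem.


Rational root theorem: possible roots are ±p/q where:
  p divides the constant term (3): p ∈ {1, 3}
  q divides the leading coefficient (2): q ∈ {1, 2}

All possible rational roots: -3, -3/2, -1, -1/2, 1/2, 1, 3/2, 3

-3, -3/2, -1, -1/2, 1/2, 1, 3/2, 3


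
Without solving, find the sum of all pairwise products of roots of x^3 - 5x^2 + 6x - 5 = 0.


By Vieta's formulas for x^3 + bx^2 + cx + d = 0:
  r1 + r2 + r3 = -b/a = 5
  r1*r2 + r1*r3 + r2*r3 = c/a = 6
  r1*r2*r3 = -d/a = 5


Sum of pairwise products = 6


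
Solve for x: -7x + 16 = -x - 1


Starting with: -7x + 16 = -x - 1
Move all x terms to left: (-7 + 1)x = -1 - 16
Simplify: -6x = -17
Divide both sides by -6: x = 17/6

x = 17/6


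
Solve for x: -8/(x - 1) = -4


Multiply both sides by (x - 1): -8 = -4(x - 1)
Distribute: -8 = -4x + 4
-4x = -8 - 4 = -12
x = 3

x = 3


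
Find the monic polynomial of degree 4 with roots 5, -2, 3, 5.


A monic polynomial with roots 5, -2, 3, 5 is:
p(x) = (x - 5)(x + 2)(x - 3)(x - 5)
After multiplying by (x - 5): x - 5
After multiplying by (x + 2): x^2 - 3x - 10
After multiplying by (x - 3): x^3 - 6x^2 - x + 30
After multiplying by (x - 5): x^4 - 11x^3 + 29x^2 + 35x - 150

x^4 - 11x^3 + 29x^2 + 35x - 150


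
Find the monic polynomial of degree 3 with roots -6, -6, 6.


A monic polynomial with roots -6, -6, 6 is:
p(x) = (x + 6)(x + 6)(x - 6)
After multiplying by (x + 6): x + 6
After multiplying by (x + 6): x^2 + 12x + 36
After multiplying by (x - 6): x^3 + 6x^2 - 36x - 216

x^3 + 6x^2 - 36x - 216


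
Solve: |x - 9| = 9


An absolute value equation |expr| = 9 gives two cases:
Case 1: x - 9 = 9
  x = 18, so x = 18
Case 2: x - 9 = -9
  x = 0, so x = 0

x = 0, x = 18


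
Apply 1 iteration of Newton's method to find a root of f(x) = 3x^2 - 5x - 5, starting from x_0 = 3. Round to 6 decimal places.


Newton's method: x_(n+1) = x_n - f(x_n)/f'(x_n)
f(x) = 3x^2 - 5x - 5
f'(x) = 6x - 5

Iteration 1:
  f(3.000000) = 7.000000
  f'(3.000000) = 13.000000
  x_1 = 3.000000 - (7.000000)/(13.000000) = 2.461538

x_1 = 2.461538


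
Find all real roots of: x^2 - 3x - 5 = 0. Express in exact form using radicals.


Using the quadratic formula: x = (-b ± sqrt(b^2 - 4ac)) / (2a)
Here a = 1, b = -3, c = -5
Discriminant = b^2 - 4ac = (-3)^2 - 4(1)(-5) = 9 + 20 = 29
Since discriminant = 29 > 0, there are two real roots.
x = (3 ± sqrt(29)) / 2
Numerically: x ≈ 4.1926 or x ≈ -1.1926

x = (3 + sqrt(29)) / 2 or x = (3 - sqrt(29)) / 2


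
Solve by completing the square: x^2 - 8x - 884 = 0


Start: x^2 - 8x - 884 = 0
Move constant: x^2 - 8x = 884
Half of -8 is -4, squared is 16
Add 16 to both sides: x^2 - 8x + 16 = 900
(x - 4)^2 = 900
x - 4 = ±30
x = 4 + 30 = 34 or x = 4 - 30 = -26

x = -26, x = 34


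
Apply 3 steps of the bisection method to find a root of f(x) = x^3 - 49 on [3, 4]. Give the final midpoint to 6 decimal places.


f(x) = x^3 - 49
f(3) = -22 < 0
f(4) = 15 > 0

Step 1: midpoint = (3.000000 + 4.000000)/2 = 3.500000
  f(3.500000) = -6.125000
  f(mid) < 0, so root is in [3.500000, 4.000000]

Step 2: midpoint = (3.500000 + 4.000000)/2 = 3.750000
  f(3.750000) = 3.734375
  f(mid) > 0, so root is in [3.500000, 3.750000]

Step 3: midpoint = (3.500000 + 3.750000)/2 = 3.625000
  f(3.625000) = -1.365234
  f(mid) < 0, so root is in [3.625000, 3.750000]

midpoint = 3.625000


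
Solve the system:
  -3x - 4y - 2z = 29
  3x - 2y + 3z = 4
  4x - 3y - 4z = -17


Using Cramer's rule. Expand each determinant along the first row.
D  = (-3)*[(-2)*(-4) - 3*(-3)] - (-4)*[3*(-4) - 3*4] + (-2)*[3*(-3) - (-2)*4]
  = (-3)*(17) - (-4)*(-24) + (-2)*(-1) = -145
Dx = 29*[(-2)*(-4) - 3*(-3)] - (-4)*[4*(-4) - 3*(-17)] + (-2)*[4*(-3) - (-2)*(-17)]
  = 29*(17) - (-4)*(35) + (-2)*(-46) = 725
Dy = (-3)*[4*(-4) - 3*(-17)] - 29*[3*(-4) - 3*4] + (-2)*[3*(-17) - 4*4]
  = (-3)*(35) - 29*(-24) + (-2)*(-67) = 725
Dz = (-3)*[(-2)*(-17) - 4*(-3)] - (-4)*[3*(-17) - 4*4] + 29*[3*(-3) - (-2)*4]
  = (-3)*(46) - (-4)*(-67) + 29*(-1) = -435
x = Dx/D = 725/-145 = -5, y = Dy/D = 725/-145 = -5, z = Dz/D = -435/-145 = 3
Check eq1: (-3)(-5) + (-4)(-5) + (-2)(3) = 29 = 29 ✓
Check eq2: (3)(-5) + (-2)(-5) + (3)(3) = 4 = 4 ✓
Check eq3: (4)(-5) + (-3)(-5) + (-4)(3) = -17 = -17 ✓

x = -5, y = -5, z = 3


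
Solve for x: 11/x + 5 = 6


Subtract 5 from both sides: 11/x = 1
Multiply both sides by x: 11 = 1 * x
Divide by 1: x = 11

x = 11


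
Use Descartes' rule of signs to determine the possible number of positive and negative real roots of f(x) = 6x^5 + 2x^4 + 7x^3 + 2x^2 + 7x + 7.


Descartes' rule of signs:

For positive roots, count sign changes in f(x) = 6x^5 + 2x^4 + 7x^3 + 2x^2 + 7x + 7:
Signs of coefficients: +, +, +, +, +, +
Number of sign changes: 0
Possible positive real roots: 0

For negative roots, examine f(-x) = -6x^5 + 2x^4 - 7x^3 + 2x^2 - 7x + 7:
Signs of coefficients: -, +, -, +, -, +
Number of sign changes: 5
Possible negative real roots: 5, 3, 1

Positive roots: 0; Negative roots: 5 or 3 or 1


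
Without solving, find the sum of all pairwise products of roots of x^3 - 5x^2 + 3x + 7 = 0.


By Vieta's formulas for x^3 + bx^2 + cx + d = 0:
  r1 + r2 + r3 = -b/a = 5
  r1*r2 + r1*r3 + r2*r3 = c/a = 3
  r1*r2*r3 = -d/a = -7


Sum of pairwise products = 3


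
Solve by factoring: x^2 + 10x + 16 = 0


We need two numbers that multiply to 16 and add to 10.
Those numbers are 8 and 2 (since 8 * 2 = 16 and 8 + 2 = 10).
So x^2 + 10x + 16 = (x + 8)(x + 2) = 0
Setting each factor to zero: x = -8 or x = -2

x = -8, x = -2


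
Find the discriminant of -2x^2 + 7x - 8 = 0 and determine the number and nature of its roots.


For ax^2 + bx + c = 0, discriminant D = b^2 - 4ac
Here a = -2, b = 7, c = -8
D = (7)^2 - 4(-2)(-8) = 49 - 64 = -15

D = -15 < 0
The equation has no real roots (2 complex conjugate roots).

Discriminant = -15, no real roots (2 complex conjugate roots)


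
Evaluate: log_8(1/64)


We need the exponent such that 8^? = 1/64
8^(-2) = 1/8^2 = 1/64
Therefore log_8(1/64) = -2

-2


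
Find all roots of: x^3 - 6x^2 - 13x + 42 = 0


Let p(x) = x^3 - 6x^2 - 13x + 42. By the rational root theorem (leading coefficient 1), any rational root is an integer divisor of 42: try ±1, ±2, ... in turn.
Test x = 1: value = 24 ≠ 0.
Test x = -1: value = 48 ≠ 0.
Test x = 2: value = 0 ✓, so (x - 2) is a factor.
Synthetic division by (x - 2): bring down 1; 1(2) - 6 = -4; (-4)(2) - 13 = -21; (-21)(2) + 42 = 0 → quotient x^2 - 4x - 21, remainder 0.
Solve the quadratic x^2 - 4x - 21 = 0: discriminant = (-4)^2 - 4(1)(-21) = 16 + 84 = 100.
sqrt(100) = 10, so x = (4 ± 10)/2: x = 7 or x = -3.
Collecting all roots found:

x = -3, x = 2, x = 7


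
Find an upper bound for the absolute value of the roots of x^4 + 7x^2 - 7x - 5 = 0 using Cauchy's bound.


Cauchy's bound: all roots r satisfy |r| <= 1 + max(|a_i/a_n|) for i = 0,...,n-1
where a_n is the leading coefficient.

Coefficients: [1, 0, 7, -7, -5]
Leading coefficient a_n = 1
Ratios |a_i/a_n|: 0, 7, 7, 5
Maximum ratio: 7
Cauchy's bound: |r| <= 1 + 7 = 8

Upper bound = 8


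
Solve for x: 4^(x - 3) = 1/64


Express both sides with the same base.
1/64 = 4^(-3)
Since the bases match, equate exponents: x - 3 = -3
So x = -3 - (-3) = 0

x = 0


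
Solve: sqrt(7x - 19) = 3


Square both sides: 7x - 19 = 3^2 = 9
7x = 9 + 19 = 28
x = 4
Check: sqrt(7*4 - 19) = sqrt(9) = 3 ✓

x = 4


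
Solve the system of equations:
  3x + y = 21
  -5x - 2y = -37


Using Cramer's rule:
Determinant D = (3)(-2) - (-5)(1) = -6 + 5 = -1
Dx = (21)(-2) - (-37)(1) = -42 + 37 = -5
Dy = (3)(-37) - (-5)(21) = -111 + 105 = -6
x = Dx/D = -5/-1 = 5
y = Dy/D = -6/-1 = 6

x = 5, y = 6


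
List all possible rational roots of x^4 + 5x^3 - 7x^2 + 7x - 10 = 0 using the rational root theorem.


Rational root theorem: possible roots are ±p/q where:
  p divides the constant term (-10): p ∈ {1, 2, 5, 10}
  q divides the leading coefficient (1): q ∈ {1}

All possible rational roots: -10, -5, -2, -1, 1, 2, 5, 10

-10, -5, -2, -1, 1, 2, 5, 10


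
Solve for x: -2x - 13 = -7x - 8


Starting with: -2x - 13 = -7x - 8
Move all x terms to left: (-2 + 7)x = -8 + 13
Simplify: 5x = 5
Divide both sides by 5: x = 1

x = 1


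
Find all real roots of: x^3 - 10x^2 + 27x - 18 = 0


Let p(x) = x^3 - 10x^2 + 27x - 18. By the rational root theorem (leading coefficient 1), any rational root is an integer divisor of 18: try ±1, ±2, ... in turn.
Test x = 1: value = 0 ✓, so (x - 1) is a factor.
Synthetic division by (x - 1): bring down 1; 1(1) - 10 = -9; (-9)(1) + 27 = 18; 18(1) - 18 = 0 → quotient x^2 - 9x + 18, remainder 0.
Solve the quadratic x^2 - 9x + 18 = 0: discriminant = (-9)^2 - 4(1)(18) = 81 - 72 = 9.
sqrt(9) = 3, so x = (9 ± 3)/2: x = 6 or x = 3.

x = 1, x = 3, x = 6


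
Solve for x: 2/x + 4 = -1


Subtract 4 from both sides: 2/x = -5
Multiply both sides by x: 2 = -5 * x
Divide by -5: x = -2/5

x = -2/5


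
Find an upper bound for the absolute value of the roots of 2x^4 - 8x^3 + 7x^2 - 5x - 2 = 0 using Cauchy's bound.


Cauchy's bound: all roots r satisfy |r| <= 1 + max(|a_i/a_n|) for i = 0,...,n-1
where a_n is the leading coefficient.

Coefficients: [2, -8, 7, -5, -2]
Leading coefficient a_n = 2
Ratios |a_i/a_n|: 4, 7/2, 5/2, 1
Maximum ratio: 4
Cauchy's bound: |r| <= 1 + 4 = 5

Upper bound = 5


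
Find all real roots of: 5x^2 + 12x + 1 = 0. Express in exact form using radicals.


Using the quadratic formula: x = (-b ± sqrt(b^2 - 4ac)) / (2a)
Here a = 5, b = 12, c = 1
Discriminant = b^2 - 4ac = 12^2 - 4(5)(1) = 144 - 20 = 124
Since discriminant = 124 > 0, there are two real roots.
x = (-12 ± 2*sqrt(31)) / 10
Simplifying: x = (-6 ± sqrt(31)) / 5
Numerically: x ≈ -0.0864 or x ≈ -2.3136

x = (-6 + sqrt(31)) / 5 or x = (-6 - sqrt(31)) / 5


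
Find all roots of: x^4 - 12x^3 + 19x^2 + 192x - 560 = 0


Let p(x) = x^4 - 12x^3 + 19x^2 + 192x - 560. By the rational root theorem (leading coefficient 1), any rational root is an integer divisor of 560: try ±1, ±2, ... in turn.
Test x = 1: value = -360 ≠ 0.
Test x = -1: value = -720 ≠ 0.
Test x = 2: value = -180 ≠ 0.
Test x = -2: value = -756 ≠ 0.
Test x = 4: value = 0 ✓, so (x - 4) is a factor.
Synthetic division by (x - 4): bring down 1; 1(4) - 12 = -8; (-8)(4) + 19 = -13; (-13)(4) + 192 = 140; 140(4) - 560 = 0 → quotient x^3 - 8x^2 - 13x + 140, remainder 0.
Continue with the quotient x^3 - 8x^2 - 13x + 140 (candidates must divide 140; re-test x = 4 first in case it repeats).
Test x = 4: value = 24 ≠ 0.
Test x = -4: value = 0 ✓, so (x + 4) is a factor.
Synthetic division by (x + 4): bring down 1; 1(-4) - 8 = -12; (-12)(-4) - 13 = 35; 35(-4) + 140 = 0 → quotient x^2 - 12x + 35, remainder 0.
Solve the quadratic x^2 - 12x + 35 = 0: discriminant = (-12)^2 - 4(1)(35) = 144 - 140 = 4.
sqrt(4) = 2, so x = (12 ± 2)/2: x = 7 or x = 5.
Collecting all roots found:

x = -4, x = 4, x = 5, x = 7


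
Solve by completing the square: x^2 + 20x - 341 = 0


Start: x^2 + 20x - 341 = 0
Move constant: x^2 + 20x = 341
Half of 20 is 10, squared is 100
Add 100 to both sides: x^2 + 20x + 100 = 441
(x + 10)^2 = 441
x + 10 = ±21
x = -10 + 21 = 11 or x = -10 - 21 = -31

x = -31, x = 11


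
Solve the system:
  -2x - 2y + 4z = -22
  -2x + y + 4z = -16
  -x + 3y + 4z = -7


Using Cramer's rule. Expand each determinant along the first row.
D  = (-2)*[1*4 - 4*3] - (-2)*[(-2)*4 - 4*(-1)] + 4*[(-2)*3 - 1*(-1)]
  = (-2)*(-8) - (-2)*(-4) + 4*(-5) = -12
Dx = (-22)*[1*4 - 4*3] - (-2)*[(-16)*4 - 4*(-7)] + 4*[(-16)*3 - 1*(-7)]
  = (-22)*(-8) - (-2)*(-36) + 4*(-41) = -60
Dy = (-2)*[(-16)*4 - 4*(-7)] - (-22)*[(-2)*4 - 4*(-1)] + 4*[(-2)*(-7) - (-16)*(-1)]
  = (-2)*(-36) - (-22)*(-4) + 4*(-2) = -24
Dz = (-2)*[1*(-7) - (-16)*3] - (-2)*[(-2)*(-7) - (-16)*(-1)] + (-22)*[(-2)*3 - 1*(-1)]
  = (-2)*(41) - (-2)*(-2) + (-22)*(-5) = 24
x = Dx/D = -60/-12 = 5, y = Dy/D = -24/-12 = 2, z = Dz/D = 24/-12 = -2
Check eq1: (-2)(5) + (-2)(2) + (4)(-2) = -22 = -22 ✓
Check eq2: (-2)(5) + (1)(2) + (4)(-2) = -16 = -16 ✓
Check eq3: (-1)(5) + (3)(2) + (4)(-2) = -7 = -7 ✓

x = 5, y = 2, z = -2


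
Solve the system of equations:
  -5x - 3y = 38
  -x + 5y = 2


Using Cramer's rule:
Determinant D = (-5)(5) - (-1)(-3) = -25 - 3 = -28
Dx = (38)(5) - (2)(-3) = 190 + 6 = 196
Dy = (-5)(2) - (-1)(38) = -10 + 38 = 28
x = Dx/D = 196/-28 = -7
y = Dy/D = 28/-28 = -1

x = -7, y = -1


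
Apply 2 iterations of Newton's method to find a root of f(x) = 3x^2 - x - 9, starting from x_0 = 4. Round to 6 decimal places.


Newton's method: x_(n+1) = x_n - f(x_n)/f'(x_n)
f(x) = 3x^2 - x - 9
f'(x) = 6x - 1

Iteration 1:
  f(4.000000) = 35.000000
  f'(4.000000) = 23.000000
  x_1 = 4.000000 - (35.000000)/(23.000000) = 2.478261

Iteration 2:
  f(2.478261) = 6.947070
  f'(2.478261) = 13.869565
  x_2 = 2.478261 - (6.947070)/(13.869565) = 1.977375

x_2 = 1.977375


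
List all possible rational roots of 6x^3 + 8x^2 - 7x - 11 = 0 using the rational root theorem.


Rational root theorem: possible roots are ±p/q where:
  p divides the constant term (-11): p ∈ {1, 11}
  q divides the leading coefficient (6): q ∈ {1, 2, 3, 6}

All possible rational roots: -11, -11/2, -11/3, -11/6, -1, -1/2, -1/3, -1/6, 1/6, 1/3, 1/2, 1, 11/6, 11/3, 11/2, 11

-11, -11/2, -11/3, -11/6, -1, -1/2, -1/3, -1/6, 1/6, 1/3, 1/2, 1, 11/6, 11/3, 11/2, 11


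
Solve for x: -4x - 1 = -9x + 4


Starting with: -4x - 1 = -9x + 4
Move all x terms to left: (-4 + 9)x = 4 + 1
Simplify: 5x = 5
Divide both sides by 5: x = 1

x = 1


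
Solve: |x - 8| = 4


An absolute value equation |expr| = 4 gives two cases:
Case 1: x - 8 = 4
  x = 12, so x = 12
Case 2: x - 8 = -4
  x = 4, so x = 4

x = 4, x = 12


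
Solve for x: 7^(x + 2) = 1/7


Express both sides with the same base.
1/7 = 7^(-1)
Since the bases match, equate exponents: x + 2 = -1
So x = -1 - (2) = -3

x = -3


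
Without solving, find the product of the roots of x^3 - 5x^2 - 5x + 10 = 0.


By Vieta's formulas for x^3 + bx^2 + cx + d = 0:
  r1 + r2 + r3 = -b/a = 5
  r1*r2 + r1*r3 + r2*r3 = c/a = -5
  r1*r2*r3 = -d/a = -10


Product = -10


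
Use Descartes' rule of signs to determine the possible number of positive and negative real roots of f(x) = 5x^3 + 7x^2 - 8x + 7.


Descartes' rule of signs:

For positive roots, count sign changes in f(x) = 5x^3 + 7x^2 - 8x + 7:
Signs of coefficients: +, +, -, +
Number of sign changes: 2
Possible positive real roots: 2, 0

For negative roots, examine f(-x) = -5x^3 + 7x^2 + 8x + 7:
Signs of coefficients: -, +, +, +
Number of sign changes: 1
Possible negative real roots: 1

Positive roots: 2 or 0; Negative roots: 1


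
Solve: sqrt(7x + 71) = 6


Square both sides: 7x + 71 = 6^2 = 36
7x = 36 - 71 = -35
x = -5
Check: sqrt(7*(-5) + 71) = sqrt(36) = 6 ✓

x = -5


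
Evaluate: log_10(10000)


We need the exponent such that 10^? = 10000
10^4 = 10000
Therefore log_10(10000) = 4

4


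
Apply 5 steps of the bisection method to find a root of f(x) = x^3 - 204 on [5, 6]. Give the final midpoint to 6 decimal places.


f(x) = x^3 - 204
f(5) = -79 < 0
f(6) = 12 > 0

Step 1: midpoint = (5.000000 + 6.000000)/2 = 5.500000
  f(5.500000) = -37.625000
  f(mid) < 0, so root is in [5.500000, 6.000000]

Step 2: midpoint = (5.500000 + 6.000000)/2 = 5.750000
  f(5.750000) = -13.890625
  f(mid) < 0, so root is in [5.750000, 6.000000]

Step 3: midpoint = (5.750000 + 6.000000)/2 = 5.875000
  f(5.875000) = -1.220703
  f(mid) < 0, so root is in [5.875000, 6.000000]

Step 4: midpoint = (5.875000 + 6.000000)/2 = 5.937500
  f(5.937500) = 5.320068
  f(mid) > 0, so root is in [5.875000, 5.937500]

Step 5: midpoint = (5.875000 + 5.937500)/2 = 5.906250
  f(5.906250) = 2.032379
  f(mid) > 0, so root is in [5.875000, 5.906250]

midpoint = 5.906250


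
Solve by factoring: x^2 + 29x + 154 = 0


We need two numbers that multiply to 154 and add to 29.
Those numbers are 7 and 22 (since 7 * 22 = 154 and 7 + 22 = 29).
So x^2 + 29x + 154 = (x + 7)(x + 22) = 0
Setting each factor to zero: x = -7 or x = -22

x = -22, x = -7


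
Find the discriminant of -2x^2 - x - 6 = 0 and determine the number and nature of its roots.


For ax^2 + bx + c = 0, discriminant D = b^2 - 4ac
Here a = -2, b = -1, c = -6
D = (-1)^2 - 4(-2)(-6) = 1 - 48 = -47

D = -47 < 0
The equation has no real roots (2 complex conjugate roots).

Discriminant = -47, no real roots (2 complex conjugate roots)


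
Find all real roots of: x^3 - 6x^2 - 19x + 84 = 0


Let p(x) = x^3 - 6x^2 - 19x + 84. By the rational root theorem (leading coefficient 1), any rational root is an integer divisor of 84: try ±1, ±2, ... in turn.
Test x = 1: value = 60 ≠ 0.
Test x = -1: value = 96 ≠ 0.
Test x = 2: value = 30 ≠ 0.
Test x = -2: value = 90 ≠ 0.
Test x = 3: value = 0 ✓, so (x - 3) is a factor.
Synthetic division by (x - 3): bring down 1; 1(3) - 6 = -3; (-3)(3) - 19 = -28; (-28)(3) + 84 = 0 → quotient x^2 - 3x - 28, remainder 0.
Solve the quadratic x^2 - 3x - 28 = 0: discriminant = (-3)^2 - 4(1)(-28) = 9 + 112 = 121.
sqrt(121) = 11, so x = (3 ± 11)/2: x = 7 or x = -4.

x = -4, x = 3, x = 7


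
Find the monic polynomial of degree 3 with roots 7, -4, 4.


A monic polynomial with roots 7, -4, 4 is:
p(x) = (x - 7)(x + 4)(x - 4)
After multiplying by (x - 7): x - 7
After multiplying by (x + 4): x^2 - 3x - 28
After multiplying by (x - 4): x^3 - 7x^2 - 16x + 112

x^3 - 7x^2 - 16x + 112


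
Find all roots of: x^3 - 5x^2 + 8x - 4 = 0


Let p(x) = x^3 - 5x^2 + 8x - 4. By the rational root theorem (leading coefficient 1), any rational root is an integer divisor of 4: try ±1, ±2, ... in turn.
Test x = 1: value = 0 ✓, so (x - 1) is a factor.
Synthetic division by (x - 1): bring down 1; 1(1) - 5 = -4; (-4)(1) + 8 = 4; 4(1) - 4 = 0 → quotient x^2 - 4x + 4, remainder 0.
Solve the quadratic x^2 - 4x + 4 = 0: discriminant = (-4)^2 - 4(1)(4) = 16 - 16 = 0.
Discriminant = 0, so a double root: x = 4/2 = 2.
Collecting all roots found:

x = 1, x = 2 (multiplicity 2)


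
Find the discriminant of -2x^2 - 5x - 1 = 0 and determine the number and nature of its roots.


For ax^2 + bx + c = 0, discriminant D = b^2 - 4ac
Here a = -2, b = -5, c = -1
D = (-5)^2 - 4(-2)(-1) = 25 - 8 = 17

D = 17 > 0 but not a perfect square
The equation has 2 distinct real irrational roots.

Discriminant = 17, 2 distinct real irrational roots


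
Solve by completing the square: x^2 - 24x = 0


Start: x^2 - 24x + 0 = 0
Move constant: x^2 - 24x = 0
Half of -24 is -12, squared is 144
Add 144 to both sides: x^2 - 24x + 144 = 144
(x - 12)^2 = 144
x - 12 = ±12
x = 12 + 12 = 24 or x = 12 - 12 = 0

x = 0, x = 24


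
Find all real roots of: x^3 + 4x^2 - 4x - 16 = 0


Let p(x) = x^3 + 4x^2 - 4x - 16. By the rational root theorem (leading coefficient 1), any rational root is an integer divisor of 16: try ±1, ±2, ... in turn.
Test x = 1: value = -15 ≠ 0.
Test x = -1: value = -9 ≠ 0.
Test x = 2: value = 0 ✓, so (x - 2) is a factor.
Synthetic division by (x - 2): bring down 1; 1(2) + 4 = 6; 6(2) - 4 = 8; 8(2) - 16 = 0 → quotient x^2 + 6x + 8, remainder 0.
Solve the quadratic x^2 + 6x + 8 = 0: discriminant = 6^2 - 4(1)(8) = 36 - 32 = 4.
sqrt(4) = 2, so x = (-6 ± 2)/2: x = -2 or x = -4.

x = -4, x = -2, x = 2


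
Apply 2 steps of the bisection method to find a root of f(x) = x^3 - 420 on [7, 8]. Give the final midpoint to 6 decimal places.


f(x) = x^3 - 420
f(7) = -77 < 0
f(8) = 92 > 0

Step 1: midpoint = (7.000000 + 8.000000)/2 = 7.500000
  f(7.500000) = 1.875000
  f(mid) > 0, so root is in [7.000000, 7.500000]

Step 2: midpoint = (7.000000 + 7.500000)/2 = 7.250000
  f(7.250000) = -38.921875
  f(mid) < 0, so root is in [7.250000, 7.500000]

midpoint = 7.250000


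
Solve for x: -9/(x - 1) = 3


Multiply both sides by (x - 1): -9 = 3(x - 1)
Distribute: -9 = 3x - 3
3x = -9 + 3 = -6
x = -2

x = -2


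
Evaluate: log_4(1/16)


We need the exponent such that 4^? = 1/16
4^(-2) = 1/4^2 = 1/16
Therefore log_4(1/16) = -2

-2


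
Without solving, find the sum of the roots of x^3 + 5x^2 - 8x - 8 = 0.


By Vieta's formulas for x^3 + bx^2 + cx + d = 0:
  r1 + r2 + r3 = -b/a = -5
  r1*r2 + r1*r3 + r2*r3 = c/a = -8
  r1*r2*r3 = -d/a = 8


Sum = -5


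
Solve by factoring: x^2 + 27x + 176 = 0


We need two numbers that multiply to 176 and add to 27.
Those numbers are 11 and 16 (since 11 * 16 = 176 and 11 + 16 = 27).
So x^2 + 27x + 176 = (x + 11)(x + 16) = 0
Setting each factor to zero: x = -11 or x = -16

x = -16, x = -11


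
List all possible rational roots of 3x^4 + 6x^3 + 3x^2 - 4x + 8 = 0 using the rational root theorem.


Rational root theorem: possible roots are ±p/q where:
  p divides the constant term (8): p ∈ {1, 2, 4, 8}
  q divides the leading coefficient (3): q ∈ {1, 3}

All possible rational roots: -8, -4, -8/3, -2, -4/3, -1, -2/3, -1/3, 1/3, 2/3, 1, 4/3, 2, 8/3, 4, 8

-8, -4, -8/3, -2, -4/3, -1, -2/3, -1/3, 1/3, 2/3, 1, 4/3, 2, 8/3, 4, 8


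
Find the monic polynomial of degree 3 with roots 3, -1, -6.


A monic polynomial with roots 3, -1, -6 is:
p(x) = (x - 3)(x + 1)(x + 6)
After multiplying by (x - 3): x - 3
After multiplying by (x + 1): x^2 - 2x - 3
After multiplying by (x + 6): x^3 + 4x^2 - 15x - 18

x^3 + 4x^2 - 15x - 18


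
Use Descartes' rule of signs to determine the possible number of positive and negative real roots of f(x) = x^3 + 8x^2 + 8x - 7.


Descartes' rule of signs:

For positive roots, count sign changes in f(x) = x^3 + 8x^2 + 8x - 7:
Signs of coefficients: +, +, +, -
Number of sign changes: 1
Possible positive real roots: 1

For negative roots, examine f(-x) = -x^3 + 8x^2 - 8x - 7:
Signs of coefficients: -, +, -, -
Number of sign changes: 2
Possible negative real roots: 2, 0

Positive roots: 1; Negative roots: 2 or 0


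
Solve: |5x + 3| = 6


An absolute value equation |expr| = 6 gives two cases:
Case 1: 5x + 3 = 6
  5x = 3, so x = 3/5
Case 2: 5x + 3 = -6
  5x = -9, so x = -9/5

x = -9/5, x = 3/5


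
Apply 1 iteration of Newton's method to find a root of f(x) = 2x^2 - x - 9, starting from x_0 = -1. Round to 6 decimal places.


Newton's method: x_(n+1) = x_n - f(x_n)/f'(x_n)
f(x) = 2x^2 - x - 9
f'(x) = 4x - 1

Iteration 1:
  f(-1.000000) = -6.000000
  f'(-1.000000) = -5.000000
  x_1 = -1.000000 - (-6.000000)/(-5.000000) = -2.200000

x_1 = -2.200000


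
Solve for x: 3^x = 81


Express both sides with the same base.
81 = 3^4
Since the bases match: x = 4

x = 4


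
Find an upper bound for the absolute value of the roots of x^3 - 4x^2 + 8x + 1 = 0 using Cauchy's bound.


Cauchy's bound: all roots r satisfy |r| <= 1 + max(|a_i/a_n|) for i = 0,...,n-1
where a_n is the leading coefficient.

Coefficients: [1, -4, 8, 1]
Leading coefficient a_n = 1
Ratios |a_i/a_n|: 4, 8, 1
Maximum ratio: 8
Cauchy's bound: |r| <= 1 + 8 = 9

Upper bound = 9


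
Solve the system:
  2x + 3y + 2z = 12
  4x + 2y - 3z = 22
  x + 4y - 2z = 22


Using Cramer's rule. Expand each determinant along the first row.
D  = 2*[2*(-2) - (-3)*4] - 3*[4*(-2) - (-3)*1] + 2*[4*4 - 2*1]
  = 2*(8) - 3*(-5) + 2*(14) = 59
Dx = 12*[2*(-2) - (-3)*4] - 3*[22*(-2) - (-3)*22] + 2*[22*4 - 2*22]
  = 12*(8) - 3*(22) + 2*(44) = 118
Dy = 2*[22*(-2) - (-3)*22] - 12*[4*(-2) - (-3)*1] + 2*[4*22 - 22*1]
  = 2*(22) - 12*(-5) + 2*(66) = 236
Dz = 2*[2*22 - 22*4] - 3*[4*22 - 22*1] + 12*[4*4 - 2*1]
  = 2*(-44) - 3*(66) + 12*(14) = -118
x = Dx/D = 118/59 = 2, y = Dy/D = 236/59 = 4, z = Dz/D = -118/59 = -2
Check eq1: (2)(2) + (3)(4) + (2)(-2) = 12 = 12 ✓
Check eq2: (4)(2) + (2)(4) + (-3)(-2) = 22 = 22 ✓
Check eq3: (1)(2) + (4)(4) + (-2)(-2) = 22 = 22 ✓

x = 2, y = 4, z = -2


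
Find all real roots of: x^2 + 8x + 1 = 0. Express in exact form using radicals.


Using the quadratic formula: x = (-b ± sqrt(b^2 - 4ac)) / (2a)
Here a = 1, b = 8, c = 1
Discriminant = b^2 - 4ac = 8^2 - 4(1)(1) = 64 - 4 = 60
Since discriminant = 60 > 0, there are two real roots.
x = (-8 ± 2*sqrt(15)) / 2
Simplifying: x = -4 ± sqrt(15)
Numerically: x ≈ -0.1270 or x ≈ -7.8730

x = -4 + sqrt(15) or x = -4 - sqrt(15)


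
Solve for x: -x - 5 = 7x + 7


Starting with: -x - 5 = 7x + 7
Move all x terms to left: (-1 - 7)x = 7 + 5
Simplify: -8x = 12
Divide both sides by -8: x = -3/2

x = -3/2


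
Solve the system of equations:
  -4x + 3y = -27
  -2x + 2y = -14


Using Cramer's rule:
Determinant D = (-4)(2) - (-2)(3) = -8 + 6 = -2
Dx = (-27)(2) - (-14)(3) = -54 + 42 = -12
Dy = (-4)(-14) - (-2)(-27) = 56 - 54 = 2
x = Dx/D = -12/-2 = 6
y = Dy/D = 2/-2 = -1

x = 6, y = -1


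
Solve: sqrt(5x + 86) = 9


Square both sides: 5x + 86 = 9^2 = 81
5x = 81 - 86 = -5
x = -1
Check: sqrt(5*(-1) + 86) = sqrt(81) = 9 ✓

x = -1


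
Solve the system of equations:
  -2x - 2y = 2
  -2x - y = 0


Using Cramer's rule:
Determinant D = (-2)(-1) - (-2)(-2) = 2 - 4 = -2
Dx = (2)(-1) - (0)(-2) = -2 - 0 = -2
Dy = (-2)(0) - (-2)(2) = 0 + 4 = 4
x = Dx/D = -2/-2 = 1
y = Dy/D = 4/-2 = -2

x = 1, y = -2


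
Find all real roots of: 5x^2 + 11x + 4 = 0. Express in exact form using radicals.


Using the quadratic formula: x = (-b ± sqrt(b^2 - 4ac)) / (2a)
Here a = 5, b = 11, c = 4
Discriminant = b^2 - 4ac = 11^2 - 4(5)(4) = 121 - 80 = 41
Since discriminant = 41 > 0, there are two real roots.
x = (-11 ± sqrt(41)) / 10
Numerically: x ≈ -0.4597 or x ≈ -1.7403

x = (-11 + sqrt(41)) / 10 or x = (-11 - sqrt(41)) / 10


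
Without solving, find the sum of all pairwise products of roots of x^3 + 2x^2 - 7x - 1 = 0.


By Vieta's formulas for x^3 + bx^2 + cx + d = 0:
  r1 + r2 + r3 = -b/a = -2
  r1*r2 + r1*r3 + r2*r3 = c/a = -7
  r1*r2*r3 = -d/a = 1


Sum of pairwise products = -7


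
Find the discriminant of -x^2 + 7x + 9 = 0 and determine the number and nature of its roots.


For ax^2 + bx + c = 0, discriminant D = b^2 - 4ac
Here a = -1, b = 7, c = 9
D = (7)^2 - 4(-1)(9) = 49 + 36 = 85

D = 85 > 0 but not a perfect square
The equation has 2 distinct real irrational roots.

Discriminant = 85, 2 distinct real irrational roots


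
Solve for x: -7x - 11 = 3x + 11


Starting with: -7x - 11 = 3x + 11
Move all x terms to left: (-7 - 3)x = 11 + 11
Simplify: -10x = 22
Divide both sides by -10: x = -11/5

x = -11/5


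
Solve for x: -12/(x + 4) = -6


Multiply both sides by (x + 4): -12 = -6(x + 4)
Distribute: -12 = -6x - 24
-6x = -12 + 24 = 12
x = -2

x = -2


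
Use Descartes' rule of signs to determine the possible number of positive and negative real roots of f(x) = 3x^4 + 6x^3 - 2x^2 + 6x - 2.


Descartes' rule of signs:

For positive roots, count sign changes in f(x) = 3x^4 + 6x^3 - 2x^2 + 6x - 2:
Signs of coefficients: +, +, -, +, -
Number of sign changes: 3
Possible positive real roots: 3, 1

For negative roots, examine f(-x) = 3x^4 - 6x^3 - 2x^2 - 6x - 2:
Signs of coefficients: +, -, -, -, -
Number of sign changes: 1
Possible negative real roots: 1

Positive roots: 3 or 1; Negative roots: 1


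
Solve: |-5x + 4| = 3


An absolute value equation |expr| = 3 gives two cases:
Case 1: -5x + 4 = 3
  -5x = -1, so x = 1/5
Case 2: -5x + 4 = -3
  -5x = -7, so x = 7/5

x = 1/5, x = 7/5


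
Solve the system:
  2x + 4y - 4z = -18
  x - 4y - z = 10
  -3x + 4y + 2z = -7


Using Cramer's rule. Expand each determinant along the first row.
D  = 2*[(-4)*2 - (-1)*4] - 4*[1*2 - (-1)*(-3)] + (-4)*[1*4 - (-4)*(-3)]
  = 2*(-4) - 4*(-1) + (-4)*(-8) = 28
Dx = (-18)*[(-4)*2 - (-1)*4] - 4*[10*2 - (-1)*(-7)] + (-4)*[10*4 - (-4)*(-7)]
  = (-18)*(-4) - 4*(13) + (-4)*(12) = -28
Dy = 2*[10*2 - (-1)*(-7)] - (-18)*[1*2 - (-1)*(-3)] + (-4)*[1*(-7) - 10*(-3)]
  = 2*(13) - (-18)*(-1) + (-4)*(23) = -84
Dz = 2*[(-4)*(-7) - 10*4] - 4*[1*(-7) - 10*(-3)] + (-18)*[1*4 - (-4)*(-3)]
  = 2*(-12) - 4*(23) + (-18)*(-8) = 28
x = Dx/D = -28/28 = -1, y = Dy/D = -84/28 = -3, z = Dz/D = 28/28 = 1
Check eq1: (2)(-1) + (4)(-3) + (-4)(1) = -18 = -18 ✓
Check eq2: (1)(-1) + (-4)(-3) + (-1)(1) = 10 = 10 ✓
Check eq3: (-3)(-1) + (4)(-3) + (2)(1) = -7 = -7 ✓

x = -1, y = -3, z = 1


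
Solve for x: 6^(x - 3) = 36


Express both sides with the same base.
36 = 6^2
Since the bases match, equate exponents: x - 3 = 2
So x = 2 - (-3) = 5

x = 5


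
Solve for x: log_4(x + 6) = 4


Convert to exponential form: x + 6 = 4^4 = 256
x = 256 - 6 = 250
Check: log_4(250 + 6) = log_4(256) = log_4(256) = 4 ✓

x = 250


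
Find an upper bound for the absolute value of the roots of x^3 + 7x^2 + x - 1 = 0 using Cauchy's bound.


Cauchy's bound: all roots r satisfy |r| <= 1 + max(|a_i/a_n|) for i = 0,...,n-1
where a_n is the leading coefficient.

Coefficients: [1, 7, 1, -1]
Leading coefficient a_n = 1
Ratios |a_i/a_n|: 7, 1, 1
Maximum ratio: 7
Cauchy's bound: |r| <= 1 + 7 = 8

Upper bound = 8


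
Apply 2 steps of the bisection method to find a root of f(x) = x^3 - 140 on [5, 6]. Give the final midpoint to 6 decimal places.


f(x) = x^3 - 140
f(5) = -15 < 0
f(6) = 76 > 0

Step 1: midpoint = (5.000000 + 6.000000)/2 = 5.500000
  f(5.500000) = 26.375000
  f(mid) > 0, so root is in [5.000000, 5.500000]

Step 2: midpoint = (5.000000 + 5.500000)/2 = 5.250000
  f(5.250000) = 4.703125
  f(mid) > 0, so root is in [5.000000, 5.250000]

midpoint = 5.250000


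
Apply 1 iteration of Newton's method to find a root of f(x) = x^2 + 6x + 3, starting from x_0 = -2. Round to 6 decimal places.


Newton's method: x_(n+1) = x_n - f(x_n)/f'(x_n)
f(x) = x^2 + 6x + 3
f'(x) = 2x + 6

Iteration 1:
  f(-2.000000) = -5.000000
  f'(-2.000000) = 2.000000
  x_1 = -2.000000 - (-5.000000)/(2.000000) = 0.500000

x_1 = 0.500000


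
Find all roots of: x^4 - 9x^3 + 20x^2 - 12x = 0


The constant term is 0, so x = 0 is a root. Factor out x:
  x^3 - 9x^2 + 20x - 12 = 0
Let p(x) = x^3 - 9x^2 + 20x - 12. By the rational root theorem (leading coefficient 1), any rational root is an integer divisor of 12: try ±1, ±2, ... in turn.
Test x = 1: value = 0 ✓, so (x - 1) is a factor.
Synthetic division by (x - 1): bring down 1; 1(1) - 9 = -8; (-8)(1) + 20 = 12; 12(1) - 12 = 0 → quotient x^2 - 8x + 12, remainder 0.
Solve the quadratic x^2 - 8x + 12 = 0: discriminant = (-8)^2 - 4(1)(12) = 64 - 48 = 16.
sqrt(16) = 4, so x = (8 ± 4)/2: x = 6 or x = 2.
Collecting all roots found:

x = 0, x = 1, x = 2, x = 6


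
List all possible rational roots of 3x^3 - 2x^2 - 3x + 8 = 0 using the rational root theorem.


Rational root theorem: possible roots are ±p/q where:
  p divides the constant term (8): p ∈ {1, 2, 4, 8}
  q divides the leading coefficient (3): q ∈ {1, 3}

All possible rational roots: -8, -4, -8/3, -2, -4/3, -1, -2/3, -1/3, 1/3, 2/3, 1, 4/3, 2, 8/3, 4, 8

-8, -4, -8/3, -2, -4/3, -1, -2/3, -1/3, 1/3, 2/3, 1, 4/3, 2, 8/3, 4, 8


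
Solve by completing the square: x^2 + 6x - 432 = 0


Start: x^2 + 6x - 432 = 0
Move constant: x^2 + 6x = 432
Half of 6 is 3, squared is 9
Add 9 to both sides: x^2 + 6x + 9 = 441
(x + 3)^2 = 441
x + 3 = ±21
x = -3 + 21 = 18 or x = -3 - 21 = -24

x = -24, x = 18


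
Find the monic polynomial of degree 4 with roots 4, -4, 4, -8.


A monic polynomial with roots 4, -4, 4, -8 is:
p(x) = (x - 4)(x + 4)(x - 4)(x + 8)
After multiplying by (x - 4): x - 4
After multiplying by (x + 4): x^2 - 16
After multiplying by (x - 4): x^3 - 4x^2 - 16x + 64
After multiplying by (x + 8): x^4 + 4x^3 - 48x^2 - 64x + 512

x^4 + 4x^3 - 48x^2 - 64x + 512


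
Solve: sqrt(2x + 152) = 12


Square both sides: 2x + 152 = 12^2 = 144
2x = 144 - 152 = -8
x = -4
Check: sqrt(2*(-4) + 152) = sqrt(144) = 12 ✓

x = -4


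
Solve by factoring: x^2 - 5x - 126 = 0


We need two numbers that multiply to -126 and add to -5.
Those numbers are 9 and -14 (since 9 * (-14) = -126 and 9 + (-14) = -5).
So x^2 - 5x - 126 = (x + 9)(x - 14) = 0
Setting each factor to zero: x = -9 or x = 14

x = -9, x = 14


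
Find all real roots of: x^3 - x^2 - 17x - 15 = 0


Let p(x) = x^3 - x^2 - 17x - 15. By the rational root theorem (leading coefficient 1), any rational root is an integer divisor of 15: try ±1, ±2, ... in turn.
Test x = 1: value = -32 ≠ 0.
Test x = -1: value = 0 ✓, so (x + 1) is a factor.
Synthetic division by (x + 1): bring down 1; 1(-1) - 1 = -2; (-2)(-1) - 17 = -15; (-15)(-1) - 15 = 0 → quotient x^2 - 2x - 15, remainder 0.
Solve the quadratic x^2 - 2x - 15 = 0: discriminant = (-2)^2 - 4(1)(-15) = 4 + 60 = 64.
sqrt(64) = 8, so x = (2 ± 8)/2: x = 5 or x = -3.

x = -3, x = -1, x = 5


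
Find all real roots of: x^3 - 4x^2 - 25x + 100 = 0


Let p(x) = x^3 - 4x^2 - 25x + 100. By the rational root theorem (leading coefficient 1), any rational root is an integer divisor of 100: try ±1, ±2, ... in turn.
Test x = 1: value = 72 ≠ 0.
Test x = -1: value = 120 ≠ 0.
Test x = 2: value = 42 ≠ 0.
Test x = -2: value = 126 ≠ 0.
Test x = 4: value = 0 ✓, so (x - 4) is a factor.
Synthetic division by (x - 4): bring down 1; 1(4) - 4 = 0; 0(4) - 25 = -25; (-25)(4) + 100 = 0 → quotient x^2 - 25, remainder 0.
Solve the quadratic x^2 - 25 = 0: discriminant = 0^2 - 4(1)(-25) = 0 + 100 = 100.
sqrt(100) = 10, so x = (0 ± 10)/2: x = 5 or x = -5.

x = -5, x = 4, x = 5


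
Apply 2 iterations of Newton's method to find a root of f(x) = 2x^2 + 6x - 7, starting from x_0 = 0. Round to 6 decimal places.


Newton's method: x_(n+1) = x_n - f(x_n)/f'(x_n)
f(x) = 2x^2 + 6x - 7
f'(x) = 4x + 6

Iteration 1:
  f(0.000000) = -7.000000
  f'(0.000000) = 6.000000
  x_1 = 0.000000 - (-7.000000)/(6.000000) = 1.166667

Iteration 2:
  f(1.166667) = 2.722222
  f'(1.166667) = 10.666667
  x_2 = 1.166667 - (2.722222)/(10.666667) = 0.911458

x_2 = 0.911458


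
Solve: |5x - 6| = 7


An absolute value equation |expr| = 7 gives two cases:
Case 1: 5x - 6 = 7
  5x = 13, so x = 13/5
Case 2: 5x - 6 = -7
  5x = -1, so x = -1/5

x = -1/5, x = 13/5


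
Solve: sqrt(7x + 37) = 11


Square both sides: 7x + 37 = 11^2 = 121
7x = 121 - 37 = 84
x = 12
Check: sqrt(7*12 + 37) = sqrt(121) = 11 ✓

x = 12


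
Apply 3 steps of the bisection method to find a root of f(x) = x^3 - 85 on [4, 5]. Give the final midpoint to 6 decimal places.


f(x) = x^3 - 85
f(4) = -21 < 0
f(5) = 40 > 0

Step 1: midpoint = (4.000000 + 5.000000)/2 = 4.500000
  f(4.500000) = 6.125000
  f(mid) > 0, so root is in [4.000000, 4.500000]

Step 2: midpoint = (4.000000 + 4.500000)/2 = 4.250000
  f(4.250000) = -8.234375
  f(mid) < 0, so root is in [4.250000, 4.500000]

Step 3: midpoint = (4.250000 + 4.500000)/2 = 4.375000
  f(4.375000) = -1.259766
  f(mid) < 0, so root is in [4.375000, 4.500000]

midpoint = 4.375000


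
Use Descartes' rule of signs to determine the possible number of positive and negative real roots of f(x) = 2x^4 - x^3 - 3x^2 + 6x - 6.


Descartes' rule of signs:

For positive roots, count sign changes in f(x) = 2x^4 - x^3 - 3x^2 + 6x - 6:
Signs of coefficients: +, -, -, +, -
Number of sign changes: 3
Possible positive real roots: 3, 1

For negative roots, examine f(-x) = 2x^4 + x^3 - 3x^2 - 6x - 6:
Signs of coefficients: +, +, -, -, -
Number of sign changes: 1
Possible negative real roots: 1

Positive roots: 3 or 1; Negative roots: 1


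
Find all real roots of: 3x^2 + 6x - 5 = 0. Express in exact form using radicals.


Using the quadratic formula: x = (-b ± sqrt(b^2 - 4ac)) / (2a)
Here a = 3, b = 6, c = -5
Discriminant = b^2 - 4ac = 6^2 - 4(3)(-5) = 36 + 60 = 96
Since discriminant = 96 > 0, there are two real roots.
x = (-6 ± 4*sqrt(6)) / 6
Simplifying: x = (-3 ± 2*sqrt(6)) / 3
Numerically: x ≈ 0.6330 or x ≈ -2.6330

x = (-3 + 2*sqrt(6)) / 3 or x = (-3 - 2*sqrt(6)) / 3


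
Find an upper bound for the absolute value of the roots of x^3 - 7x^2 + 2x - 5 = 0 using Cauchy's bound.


Cauchy's bound: all roots r satisfy |r| <= 1 + max(|a_i/a_n|) for i = 0,...,n-1
where a_n is the leading coefficient.

Coefficients: [1, -7, 2, -5]
Leading coefficient a_n = 1
Ratios |a_i/a_n|: 7, 2, 5
Maximum ratio: 7
Cauchy's bound: |r| <= 1 + 7 = 8

Upper bound = 8


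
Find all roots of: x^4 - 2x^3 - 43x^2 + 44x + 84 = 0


Let p(x) = x^4 - 2x^3 - 43x^2 + 44x + 84. By the rational root theorem (leading coefficient 1), any rational root is an integer divisor of 84: try ±1, ±2, ... in turn.
Test x = 1: value = 84 ≠ 0.
Test x = -1: value = 0 ✓, so (x + 1) is a factor.
Synthetic division by (x + 1): bring down 1; 1(-1) - 2 = -3; (-3)(-1) - 43 = -40; (-40)(-1) + 44 = 84; 84(-1) + 84 = 0 → quotient x^3 - 3x^2 - 40x + 84, remainder 0.
Continue with the quotient x^3 - 3x^2 - 40x + 84 (candidates must divide 84; re-test x = -1 first in case it repeats).
Test x = -1: value = 120 ≠ 0.
Test x = 2: value = 0 ✓, so (x - 2) is a factor.
Synthetic division by (x - 2): bring down 1; 1(2) - 3 = -1; (-1)(2) - 40 = -42; (-42)(2) + 84 = 0 → quotient x^2 - x - 42, remainder 0.
Solve the quadratic x^2 - x - 42 = 0: discriminant = (-1)^2 - 4(1)(-42) = 1 + 168 = 169.
sqrt(169) = 13, so x = (1 ± 13)/2: x = 7 or x = -6.
Collecting all roots found:

x = -6, x = -1, x = 2, x = 7


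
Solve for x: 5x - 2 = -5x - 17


Starting with: 5x - 2 = -5x - 17
Move all x terms to left: (5 + 5)x = -17 + 2
Simplify: 10x = -15
Divide both sides by 10: x = -3/2

x = -3/2


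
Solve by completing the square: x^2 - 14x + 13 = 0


Start: x^2 - 14x + 13 = 0
Move constant: x^2 - 14x = -13
Half of -14 is -7, squared is 49
Add 49 to both sides: x^2 - 14x + 49 = 36
(x - 7)^2 = 36
x - 7 = ±6
x = 7 + 6 = 13 or x = 7 - 6 = 1

x = 1, x = 13


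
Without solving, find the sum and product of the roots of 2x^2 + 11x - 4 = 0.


By Vieta's formulas for ax^2 + bx + c = 0:
  Sum of roots = -b/a
  Product of roots = c/a

Here a = 2, b = 11, c = -4
Sum = -(11)/2 = -11/2
Product = -4/2 = -2

Sum = -11/2, Product = -2


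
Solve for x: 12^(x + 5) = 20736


Express both sides with the same base.
20736 = 12^4
Since the bases match, equate exponents: x + 5 = 4
So x = 4 - (5) = -1

x = -1
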